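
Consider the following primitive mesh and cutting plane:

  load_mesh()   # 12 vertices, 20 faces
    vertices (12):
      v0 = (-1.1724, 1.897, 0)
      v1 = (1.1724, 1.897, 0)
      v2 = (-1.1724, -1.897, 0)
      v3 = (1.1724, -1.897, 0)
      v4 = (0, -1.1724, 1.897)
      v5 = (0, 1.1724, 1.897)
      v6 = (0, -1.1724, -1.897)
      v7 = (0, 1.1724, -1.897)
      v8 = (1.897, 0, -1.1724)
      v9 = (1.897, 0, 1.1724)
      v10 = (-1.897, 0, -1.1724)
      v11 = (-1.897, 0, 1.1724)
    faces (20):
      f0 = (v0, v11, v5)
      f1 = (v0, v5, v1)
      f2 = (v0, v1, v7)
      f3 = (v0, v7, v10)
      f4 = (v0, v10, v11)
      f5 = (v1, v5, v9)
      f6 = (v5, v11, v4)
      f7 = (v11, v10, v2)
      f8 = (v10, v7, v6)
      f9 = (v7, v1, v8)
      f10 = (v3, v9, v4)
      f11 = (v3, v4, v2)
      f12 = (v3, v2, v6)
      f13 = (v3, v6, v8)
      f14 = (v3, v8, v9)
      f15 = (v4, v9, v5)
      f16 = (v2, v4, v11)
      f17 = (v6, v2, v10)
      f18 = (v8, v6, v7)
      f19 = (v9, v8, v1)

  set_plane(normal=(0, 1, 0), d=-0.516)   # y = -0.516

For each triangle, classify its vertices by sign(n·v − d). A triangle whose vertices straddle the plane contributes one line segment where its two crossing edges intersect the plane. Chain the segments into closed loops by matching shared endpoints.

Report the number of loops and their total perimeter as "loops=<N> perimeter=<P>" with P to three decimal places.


loops=1 perimeter=11.570

Straddling triangles (10 of 20):
  (v5,v11,v4) [++-] → (-1.06209, -0.516, 1.49131)–(0, -0.516, 1.897)  len=1.1369
  (v11,v10,v2) [++-] → (-1.6999, -0.516, -0.853497)–(-1.6999, -0.516, 0.853497)  len=1.7070
  (v10,v7,v6) [++-] → (0, -0.516, -1.897)–(-1.06209, -0.516, -1.49131)  len=1.1369
  (v3,v9,v4) [-+-] → (1.6999, -0.516, 0.853497)–(1.06209, -0.516, 1.49131)  len=0.9020
  (v3,v6,v8) [--+] → (1.06209, -0.516, -1.49131)–(1.6999, -0.516, -0.853497)  len=0.9020
  (v3,v8,v9) [-++] → (1.6999, -0.516, -0.853497)–(1.6999, -0.516, 0.853497)  len=1.7070
  (v4,v9,v5) [-++] → (1.06209, -0.516, 1.49131)–(0, -0.516, 1.897)  len=1.1369
  (v2,v4,v11) [--+] → (-1.06209, -0.516, 1.49131)–(-1.6999, -0.516, 0.853497)  len=0.9020
  (v6,v2,v10) [--+] → (-1.6999, -0.516, -0.853497)–(-1.06209, -0.516, -1.49131)  len=0.9020
  (v8,v6,v7) [+-+] → (1.06209, -0.516, -1.49131)–(0, -0.516, -1.897)  len=1.1369

Chained into 1 loop(s):
  loop 1: 10 segments, perimeter = 11.5697
Total perimeter = 11.570


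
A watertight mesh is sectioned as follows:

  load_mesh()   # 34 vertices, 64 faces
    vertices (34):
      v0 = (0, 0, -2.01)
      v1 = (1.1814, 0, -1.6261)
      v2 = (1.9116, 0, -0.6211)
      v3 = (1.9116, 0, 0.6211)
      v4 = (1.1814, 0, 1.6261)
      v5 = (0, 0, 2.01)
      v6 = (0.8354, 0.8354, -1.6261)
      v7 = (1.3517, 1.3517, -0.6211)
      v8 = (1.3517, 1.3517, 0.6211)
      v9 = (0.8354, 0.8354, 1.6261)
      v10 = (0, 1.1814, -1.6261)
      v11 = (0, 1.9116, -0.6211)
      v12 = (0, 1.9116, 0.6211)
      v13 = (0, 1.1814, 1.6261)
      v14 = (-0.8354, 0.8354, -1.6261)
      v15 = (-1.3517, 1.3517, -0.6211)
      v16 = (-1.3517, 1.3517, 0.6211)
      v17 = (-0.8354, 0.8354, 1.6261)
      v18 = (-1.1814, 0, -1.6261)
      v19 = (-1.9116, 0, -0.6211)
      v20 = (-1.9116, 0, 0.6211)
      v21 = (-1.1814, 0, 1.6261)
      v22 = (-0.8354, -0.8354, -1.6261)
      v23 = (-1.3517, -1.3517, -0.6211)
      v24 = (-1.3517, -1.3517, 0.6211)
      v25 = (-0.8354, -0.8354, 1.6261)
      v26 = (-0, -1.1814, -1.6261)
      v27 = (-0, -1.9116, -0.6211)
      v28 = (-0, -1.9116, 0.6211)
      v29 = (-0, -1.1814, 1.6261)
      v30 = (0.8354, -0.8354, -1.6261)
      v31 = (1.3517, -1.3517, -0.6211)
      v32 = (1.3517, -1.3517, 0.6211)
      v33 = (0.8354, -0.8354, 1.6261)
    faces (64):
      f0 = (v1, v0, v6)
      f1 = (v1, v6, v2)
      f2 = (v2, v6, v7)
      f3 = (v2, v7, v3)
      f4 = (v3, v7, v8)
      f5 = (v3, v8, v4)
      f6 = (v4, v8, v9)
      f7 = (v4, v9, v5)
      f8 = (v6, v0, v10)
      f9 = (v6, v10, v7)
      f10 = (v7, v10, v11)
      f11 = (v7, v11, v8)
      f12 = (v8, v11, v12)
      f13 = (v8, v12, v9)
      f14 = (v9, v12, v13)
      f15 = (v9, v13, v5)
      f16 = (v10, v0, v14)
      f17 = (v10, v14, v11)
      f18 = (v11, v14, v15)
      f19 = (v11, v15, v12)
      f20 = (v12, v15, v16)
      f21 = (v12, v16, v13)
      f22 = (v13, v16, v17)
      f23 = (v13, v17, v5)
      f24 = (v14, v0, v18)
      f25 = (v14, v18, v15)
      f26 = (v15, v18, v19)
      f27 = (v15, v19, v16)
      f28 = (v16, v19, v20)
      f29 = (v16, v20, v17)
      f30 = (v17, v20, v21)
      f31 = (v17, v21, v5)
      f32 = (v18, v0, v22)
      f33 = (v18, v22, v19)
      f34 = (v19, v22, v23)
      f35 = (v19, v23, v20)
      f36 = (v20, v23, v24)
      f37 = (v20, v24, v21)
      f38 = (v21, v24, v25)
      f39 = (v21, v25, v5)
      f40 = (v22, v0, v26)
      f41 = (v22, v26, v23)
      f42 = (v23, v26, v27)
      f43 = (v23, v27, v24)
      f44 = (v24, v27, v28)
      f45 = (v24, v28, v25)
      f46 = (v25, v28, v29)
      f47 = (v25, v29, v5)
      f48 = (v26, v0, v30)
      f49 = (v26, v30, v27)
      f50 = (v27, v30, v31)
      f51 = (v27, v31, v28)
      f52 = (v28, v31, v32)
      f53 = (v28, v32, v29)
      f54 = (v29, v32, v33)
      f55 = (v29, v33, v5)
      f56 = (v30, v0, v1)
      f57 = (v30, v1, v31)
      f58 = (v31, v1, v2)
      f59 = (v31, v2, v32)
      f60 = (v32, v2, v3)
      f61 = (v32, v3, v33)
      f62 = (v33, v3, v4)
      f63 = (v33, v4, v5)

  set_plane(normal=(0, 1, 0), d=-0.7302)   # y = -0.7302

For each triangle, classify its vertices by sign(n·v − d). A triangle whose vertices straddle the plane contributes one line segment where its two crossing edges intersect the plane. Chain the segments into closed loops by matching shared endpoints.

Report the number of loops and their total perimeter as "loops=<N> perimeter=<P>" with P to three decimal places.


loops=1 perimeter=11.026

Straddling triangles (20 of 64):
  (v18,v0,v22) [++-] → (-0.7302, -0.7302, -1.67444)–(-0.878971, -0.7302, -1.6261)  len=0.1564
  (v18,v22,v19) [+-+] → (-0.878971, -0.7302, -1.6261)–(-0.970923, -0.7302, -1.49954)  len=0.1564
  (v19,v22,v23) [+--] → (-0.970923, -0.7302, -1.49954)–(-1.60914, -0.7302, -0.6211)  len=1.0858
  (v19,v23,v20) [+-+] → (-1.60914, -0.7302, -0.6211)–(-1.60914, -0.7302, -0.0499472)  len=0.5712
  (v20,v23,v24) [+--] → (-1.60914, -0.7302, -0.0499472)–(-1.60914, -0.7302, 0.6211)  len=0.6710
  (v20,v24,v21) [+-+] → (-1.60914, -0.7302, 0.6211)–(-1.2734, -0.7302, 1.08319)  len=0.5712
  (v21,v24,v25) [+--] → (-1.2734, -0.7302, 1.08319)–(-0.878971, -0.7302, 1.6261)  len=0.6711
  (v21,v25,v5) [+-+] → (-0.878971, -0.7302, 1.6261)–(-0.7302, -0.7302, 1.67444)  len=0.1564
  (v22,v0,v26) [-+-] → (-0.7302, -0.7302, -1.67444)–(0, -0.7302, -1.77272)  len=0.7368
  (v25,v29,v5) [--+] → (0, -0.7302, 1.77272)–(-0.7302, -0.7302, 1.67444)  len=0.7368
  (v26,v0,v30) [-+-] → (0, -0.7302, -1.77272)–(0.7302, -0.7302, -1.67444)  len=0.7368
  (v29,v33,v5) [--+] → (0.7302, -0.7302, 1.67444)–(0, -0.7302, 1.77272)  len=0.7368
  (v30,v0,v1) [-++] → (0.7302, -0.7302, -1.67444)–(0.878971, -0.7302, -1.6261)  len=0.1564
  (v30,v1,v31) [-+-] → (0.878971, -0.7302, -1.6261)–(1.2734, -0.7302, -1.08319)  len=0.6711
  (v31,v1,v2) [-++] → (1.2734, -0.7302, -1.08319)–(1.60914, -0.7302, -0.6211)  len=0.5712
  (v31,v2,v32) [-+-] → (1.60914, -0.7302, -0.6211)–(1.60914, -0.7302, 0.0499472)  len=0.6710
  (v32,v2,v3) [-++] → (1.60914, -0.7302, 0.0499472)–(1.60914, -0.7302, 0.6211)  len=0.5712
  (v32,v3,v33) [-+-] → (1.60914, -0.7302, 0.6211)–(0.970923, -0.7302, 1.49954)  len=1.0858
  (v33,v3,v4) [-++] → (0.970923, -0.7302, 1.49954)–(0.878971, -0.7302, 1.6261)  len=0.1564
  (v33,v4,v5) [-++] → (0.878971, -0.7302, 1.6261)–(0.7302, -0.7302, 1.67444)  len=0.1564

Chained into 1 loop(s):
  loop 1: 20 segments, perimeter = 11.0262
Total perimeter = 11.026


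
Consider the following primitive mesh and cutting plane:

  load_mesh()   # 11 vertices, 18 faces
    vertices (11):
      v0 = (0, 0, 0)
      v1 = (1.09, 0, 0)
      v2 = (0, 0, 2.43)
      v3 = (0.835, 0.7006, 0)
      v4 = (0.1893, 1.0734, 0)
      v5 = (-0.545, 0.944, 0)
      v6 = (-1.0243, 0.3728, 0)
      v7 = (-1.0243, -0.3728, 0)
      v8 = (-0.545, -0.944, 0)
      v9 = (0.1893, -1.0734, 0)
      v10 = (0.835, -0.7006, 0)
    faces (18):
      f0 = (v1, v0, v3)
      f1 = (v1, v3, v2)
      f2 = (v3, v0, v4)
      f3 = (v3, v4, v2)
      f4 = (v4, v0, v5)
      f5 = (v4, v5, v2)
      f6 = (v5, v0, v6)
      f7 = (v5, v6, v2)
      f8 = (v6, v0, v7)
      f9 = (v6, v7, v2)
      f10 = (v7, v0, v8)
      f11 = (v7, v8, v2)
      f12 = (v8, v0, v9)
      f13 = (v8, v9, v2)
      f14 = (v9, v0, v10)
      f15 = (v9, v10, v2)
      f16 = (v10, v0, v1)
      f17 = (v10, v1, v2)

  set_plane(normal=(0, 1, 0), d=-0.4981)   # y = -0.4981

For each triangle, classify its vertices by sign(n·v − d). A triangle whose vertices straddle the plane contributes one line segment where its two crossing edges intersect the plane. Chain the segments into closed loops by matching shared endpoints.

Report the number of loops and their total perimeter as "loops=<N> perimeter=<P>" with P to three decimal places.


loops=1 perimeter=5.099

Straddling triangles (8 of 18):
  (v7,v0,v8) [++-] → (-0.287568, -0.4981, 0)–(-0.919159, -0.4981, 0)  len=0.6316
  (v7,v8,v2) [+-+] → (-0.919159, -0.4981, 0)–(-0.287568, -0.4981, 1.14781)  len=1.3101
  (v8,v0,v9) [-+-] → (-0.287568, -0.4981, 0)–(0.0878427, -0.4981, 0)  len=0.3754
  (v8,v9,v2) [--+] → (0.0878427, -0.4981, 1.30238)–(-0.287568, -0.4981, 1.14781)  len=0.4060
  (v9,v0,v10) [-+-] → (0.0878427, -0.4981, 0)–(0.593653, -0.4981, 0)  len=0.5058
  (v9,v10,v2) [--+] → (0.593653, -0.4981, 0.702362)–(0.0878427, -0.4981, 1.30238)  len=0.7848
  (v10,v0,v1) [-++] → (0.593653, -0.4981, 0)–(0.908705, -0.4981, 0)  len=0.3151
  (v10,v1,v2) [-++] → (0.908705, -0.4981, 0)–(0.593653, -0.4981, 0.702362)  len=0.7698

Chained into 1 loop(s):
  loop 1: 8 segments, perimeter = 5.0985
Total perimeter = 5.099


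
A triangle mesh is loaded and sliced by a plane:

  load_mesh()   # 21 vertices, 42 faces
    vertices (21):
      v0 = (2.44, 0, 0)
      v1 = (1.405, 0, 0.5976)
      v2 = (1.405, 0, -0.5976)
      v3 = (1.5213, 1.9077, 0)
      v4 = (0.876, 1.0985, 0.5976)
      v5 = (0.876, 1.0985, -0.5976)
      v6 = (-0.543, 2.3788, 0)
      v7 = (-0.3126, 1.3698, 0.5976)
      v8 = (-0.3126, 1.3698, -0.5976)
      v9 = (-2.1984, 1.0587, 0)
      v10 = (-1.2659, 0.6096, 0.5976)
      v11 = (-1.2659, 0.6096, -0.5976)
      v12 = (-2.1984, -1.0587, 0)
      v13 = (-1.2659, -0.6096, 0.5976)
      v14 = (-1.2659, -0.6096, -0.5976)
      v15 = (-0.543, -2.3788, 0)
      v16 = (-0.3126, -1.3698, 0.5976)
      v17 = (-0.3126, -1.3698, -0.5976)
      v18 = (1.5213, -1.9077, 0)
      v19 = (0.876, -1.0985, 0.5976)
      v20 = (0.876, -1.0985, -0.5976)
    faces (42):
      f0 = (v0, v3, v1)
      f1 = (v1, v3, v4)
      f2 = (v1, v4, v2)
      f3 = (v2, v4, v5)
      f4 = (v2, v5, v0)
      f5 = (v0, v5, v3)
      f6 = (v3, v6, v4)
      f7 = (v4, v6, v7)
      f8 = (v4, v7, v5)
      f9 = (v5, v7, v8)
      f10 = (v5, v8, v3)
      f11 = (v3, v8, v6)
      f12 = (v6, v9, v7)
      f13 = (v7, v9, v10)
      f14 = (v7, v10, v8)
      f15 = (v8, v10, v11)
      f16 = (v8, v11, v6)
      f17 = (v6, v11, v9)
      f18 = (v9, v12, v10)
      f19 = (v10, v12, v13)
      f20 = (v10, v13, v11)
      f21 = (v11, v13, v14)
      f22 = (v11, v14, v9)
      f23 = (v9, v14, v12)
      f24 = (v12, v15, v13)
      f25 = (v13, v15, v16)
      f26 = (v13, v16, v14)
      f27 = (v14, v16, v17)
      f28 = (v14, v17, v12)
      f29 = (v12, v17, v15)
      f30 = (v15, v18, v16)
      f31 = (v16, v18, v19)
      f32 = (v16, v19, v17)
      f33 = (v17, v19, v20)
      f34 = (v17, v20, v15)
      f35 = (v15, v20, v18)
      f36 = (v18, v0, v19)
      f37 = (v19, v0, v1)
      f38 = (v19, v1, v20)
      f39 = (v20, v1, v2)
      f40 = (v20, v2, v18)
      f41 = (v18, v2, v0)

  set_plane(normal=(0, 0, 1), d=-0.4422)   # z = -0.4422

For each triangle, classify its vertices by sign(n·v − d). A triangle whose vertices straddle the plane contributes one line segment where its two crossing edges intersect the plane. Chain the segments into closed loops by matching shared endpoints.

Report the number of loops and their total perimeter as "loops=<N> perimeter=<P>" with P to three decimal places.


loops=2 perimeter=18.704

Straddling triangles (28 of 42):
  (v1,v4,v2) [++-] → (1.33622, 0.142827, -0.4422)–(1.405, 0, -0.4422)  len=0.1585
  (v2,v4,v5) [-+-] → (1.33622, 0.142827, -0.4422)–(0.876, 1.0985, -0.4422)  len=1.0607
  (v2,v5,v0) [--+] → (1.2827, 0.812846, -0.4422)–(1.67414, 0, -0.4422)  len=0.9022
  (v0,v5,v3) [+-+] → (1.2827, 0.812846, -0.4422)–(1.0438, 1.30892, -0.4422)  len=0.5506
  (v4,v7,v5) [++-] → (0.721458, 1.13377, -0.4422)–(0.876, 1.0985, -0.4422)  len=0.1585
  (v5,v7,v8) [-+-] → (0.721458, 1.13377, -0.4422)–(-0.3126, 1.3698, -0.4422)  len=1.0607
  (v5,v8,v3) [--+] → (0.164288, 1.50968, -0.4422)–(1.0438, 1.30892, -0.4422)  len=0.9021
  (v3,v8,v6) [+-+] → (0.164288, 1.50968, -0.4422)–(-0.372513, 1.63218, -0.4422)  len=0.5506
  (v7,v10,v8) [++-] → (-0.436548, 1.27096, -0.4422)–(-0.3126, 1.3698, -0.4422)  len=0.1585
  (v8,v10,v11) [-+-] → (-0.436548, 1.27096, -0.4422)–(-1.2659, 0.6096, -0.4422)  len=1.0608
  (v8,v11,v6) [--+] → (-1.07792, 1.06966, -0.4422)–(-0.372513, 1.63218, -0.4422)  len=0.9022
  (v6,v11,v9) [+-+] → (-1.07792, 1.06966, -0.4422)–(-1.50839, 0.726384, -0.4422)  len=0.5506
  (v10,v13,v11) [++-] → (-1.2659, 0.45108, -0.4422)–(-1.2659, 0.6096, -0.4422)  len=0.1585
  (v11,v13,v14) [-+-] → (-1.2659, 0.45108, -0.4422)–(-1.2659, -0.6096, -0.4422)  len=1.0607
  (v11,v14,v9) [--+] → (-1.50839, -0.175775, -0.4422)–(-1.50839, 0.726384, -0.4422)  len=0.9022
  (v9,v14,v12) [+-+] → (-1.50839, -0.175775, -0.4422)–(-1.50839, -0.726384, -0.4422)  len=0.5506
  (v13,v16,v14) [++-] → (-1.14195, -0.708441, -0.4422)–(-1.2659, -0.6096, -0.4422)  len=0.1585
  (v14,v16,v17) [-+-] → (-1.14195, -0.708441, -0.4422)–(-0.3126, -1.3698, -0.4422)  len=1.0608
  (v14,v17,v12) [--+] → (-0.802984, -1.2889, -0.4422)–(-1.50839, -0.726384, -0.4422)  len=0.9022
  (v12,v17,v15) [+-+] → (-0.802984, -1.2889, -0.4422)–(-0.372513, -1.63218, -0.4422)  len=0.5506
  (v16,v19,v17) [++-] → (-0.158058, -1.33453, -0.4422)–(-0.3126, -1.3698, -0.4422)  len=0.1585
  (v17,v19,v20) [-+-] → (-0.158058, -1.33453, -0.4422)–(0.876, -1.0985, -0.4422)  len=1.0607
  (v17,v20,v15) [--+] → (0.507003, -1.43143, -0.4422)–(-0.372513, -1.63218, -0.4422)  len=0.9021
  (v15,v20,v18) [+-+] → (0.507003, -1.43143, -0.4422)–(1.0438, -1.30892, -0.4422)  len=0.5506
  (v19,v1,v20) [++-] → (0.944781, -0.955673, -0.4422)–(0.876, -1.0985, -0.4422)  len=0.1585
  (v20,v1,v2) [-+-] → (0.944781, -0.955673, -0.4422)–(1.405, 0, -0.4422)  len=1.0607
  (v20,v2,v18) [--+] → (1.43524, -0.496079, -0.4422)–(1.0438, -1.30892, -0.4422)  len=0.9022
  (v18,v2,v0) [+-+] → (1.43524, -0.496079, -0.4422)–(1.67414, 0, -0.4422)  len=0.5506

Chained into 2 loop(s):
  loop 1: 14 segments, perimeter = 8.5346
  loop 2: 14 segments, perimeter = 10.1695
Total perimeter = 18.704


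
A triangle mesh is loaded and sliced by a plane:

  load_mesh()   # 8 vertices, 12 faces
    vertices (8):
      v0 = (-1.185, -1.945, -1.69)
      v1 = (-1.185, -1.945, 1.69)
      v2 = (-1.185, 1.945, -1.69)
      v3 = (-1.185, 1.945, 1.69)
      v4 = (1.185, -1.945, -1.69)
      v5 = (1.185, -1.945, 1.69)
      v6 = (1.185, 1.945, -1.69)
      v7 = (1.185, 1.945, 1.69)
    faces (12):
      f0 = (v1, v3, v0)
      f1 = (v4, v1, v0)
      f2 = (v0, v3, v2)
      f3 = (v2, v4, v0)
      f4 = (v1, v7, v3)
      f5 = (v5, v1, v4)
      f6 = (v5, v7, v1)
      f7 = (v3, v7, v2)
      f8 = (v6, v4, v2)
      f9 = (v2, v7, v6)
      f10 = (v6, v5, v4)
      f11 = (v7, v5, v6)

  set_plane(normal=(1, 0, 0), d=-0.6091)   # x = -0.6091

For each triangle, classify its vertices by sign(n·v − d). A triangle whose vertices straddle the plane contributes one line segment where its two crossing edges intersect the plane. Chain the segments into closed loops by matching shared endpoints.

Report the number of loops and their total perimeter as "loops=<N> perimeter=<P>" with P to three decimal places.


loops=1 perimeter=14.540

Straddling triangles (8 of 12):
  (v4,v1,v0) [+--] → (-0.6091, -1.945, 0.868674)–(-0.6091, -1.945, -1.69)  len=2.5587
  (v2,v4,v0) [-+-] → (-0.6091, 0.999746, -1.69)–(-0.6091, -1.945, -1.69)  len=2.9447
  (v1,v7,v3) [-+-] → (-0.6091, -0.999746, 1.69)–(-0.6091, 1.945, 1.69)  len=2.9447
  (v5,v1,v4) [+-+] → (-0.6091, -1.945, 1.69)–(-0.6091, -1.945, 0.868674)  len=0.8213
  (v5,v7,v1) [++-] → (-0.6091, -0.999746, 1.69)–(-0.6091, -1.945, 1.69)  len=0.9453
  (v3,v7,v2) [-+-] → (-0.6091, 1.945, 1.69)–(-0.6091, 1.945, -0.868674)  len=2.5587
  (v6,v4,v2) [++-] → (-0.6091, 0.999746, -1.69)–(-0.6091, 1.945, -1.69)  len=0.9453
  (v2,v7,v6) [-++] → (-0.6091, 1.945, -0.868674)–(-0.6091, 1.945, -1.69)  len=0.8213

Chained into 1 loop(s):
  loop 1: 8 segments, perimeter = 14.5400
Total perimeter = 14.540


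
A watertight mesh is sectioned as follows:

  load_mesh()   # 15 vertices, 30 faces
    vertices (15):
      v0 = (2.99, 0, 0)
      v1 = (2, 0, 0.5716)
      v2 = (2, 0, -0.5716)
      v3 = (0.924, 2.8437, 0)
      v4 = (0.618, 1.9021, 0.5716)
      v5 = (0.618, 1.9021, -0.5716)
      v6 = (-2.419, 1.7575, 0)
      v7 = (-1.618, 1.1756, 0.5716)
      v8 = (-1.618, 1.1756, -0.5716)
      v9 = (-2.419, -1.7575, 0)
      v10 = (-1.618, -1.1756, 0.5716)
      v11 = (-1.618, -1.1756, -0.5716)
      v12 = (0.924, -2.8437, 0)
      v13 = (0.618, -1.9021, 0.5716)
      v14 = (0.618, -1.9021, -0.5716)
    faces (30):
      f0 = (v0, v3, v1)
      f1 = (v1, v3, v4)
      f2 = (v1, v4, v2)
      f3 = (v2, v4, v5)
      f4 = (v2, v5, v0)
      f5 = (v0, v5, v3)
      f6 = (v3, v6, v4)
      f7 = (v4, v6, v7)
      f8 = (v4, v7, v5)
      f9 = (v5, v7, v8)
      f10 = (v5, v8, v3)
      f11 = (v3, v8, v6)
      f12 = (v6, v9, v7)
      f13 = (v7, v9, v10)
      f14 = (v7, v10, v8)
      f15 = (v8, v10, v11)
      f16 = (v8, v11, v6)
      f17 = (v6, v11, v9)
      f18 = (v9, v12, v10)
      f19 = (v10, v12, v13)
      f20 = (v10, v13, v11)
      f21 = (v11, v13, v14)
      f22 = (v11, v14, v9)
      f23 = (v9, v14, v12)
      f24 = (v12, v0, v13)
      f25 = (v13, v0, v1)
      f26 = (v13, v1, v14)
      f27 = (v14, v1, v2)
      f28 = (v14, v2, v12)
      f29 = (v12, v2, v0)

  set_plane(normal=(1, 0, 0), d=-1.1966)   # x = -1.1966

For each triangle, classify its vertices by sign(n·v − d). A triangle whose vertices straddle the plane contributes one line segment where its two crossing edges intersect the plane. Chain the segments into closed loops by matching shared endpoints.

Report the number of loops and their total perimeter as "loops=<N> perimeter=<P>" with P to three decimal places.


loops=2 perimeter=6.358

Straddling triangles (12 of 30):
  (v3,v6,v4) [+-+] → (-1.1966, 2.15468, 0)–(-1.1966, 1.8157, 0.23007)  len=0.4097
  (v4,v6,v7) [+--] → (-1.1966, 1.8157, 0.23007)–(-1.1966, 1.31252, 0.5716)  len=0.6081
  (v4,v7,v5) [+-+] → (-1.1966, 1.31252, 0.5716)–(-1.1966, 1.31252, 0.356151)  len=0.2154
  (v5,v7,v8) [+--] → (-1.1966, 1.31252, 0.356151)–(-1.1966, 1.31252, -0.5716)  len=0.9278
  (v5,v8,v3) [+-+] → (-1.1966, 1.31252, -0.5716)–(-1.1966, 1.45213, -0.476843)  len=0.1687
  (v3,v8,v6) [+--] → (-1.1966, 1.45213, -0.476843)–(-1.1966, 2.15468, 0)  len=0.8491
  (v9,v12,v10) [-+-] → (-1.1966, -2.15468, 0)–(-1.1966, -1.45213, 0.476843)  len=0.8491
  (v10,v12,v13) [-++] → (-1.1966, -1.45213, 0.476843)–(-1.1966, -1.31252, 0.5716)  len=0.1687
  (v10,v13,v11) [-+-] → (-1.1966, -1.31252, 0.5716)–(-1.1966, -1.31252, -0.356151)  len=0.9278
  (v11,v13,v14) [-++] → (-1.1966, -1.31252, -0.356151)–(-1.1966, -1.31252, -0.5716)  len=0.2154
  (v11,v14,v9) [-+-] → (-1.1966, -1.31252, -0.5716)–(-1.1966, -1.8157, -0.23007)  len=0.6081
  (v9,v14,v12) [-++] → (-1.1966, -1.8157, -0.23007)–(-1.1966, -2.15468, 0)  len=0.4097

Chained into 2 loop(s):
  loop 1: 6 segments, perimeter = 3.1788
  loop 2: 6 segments, perimeter = 3.1788
Total perimeter = 6.358


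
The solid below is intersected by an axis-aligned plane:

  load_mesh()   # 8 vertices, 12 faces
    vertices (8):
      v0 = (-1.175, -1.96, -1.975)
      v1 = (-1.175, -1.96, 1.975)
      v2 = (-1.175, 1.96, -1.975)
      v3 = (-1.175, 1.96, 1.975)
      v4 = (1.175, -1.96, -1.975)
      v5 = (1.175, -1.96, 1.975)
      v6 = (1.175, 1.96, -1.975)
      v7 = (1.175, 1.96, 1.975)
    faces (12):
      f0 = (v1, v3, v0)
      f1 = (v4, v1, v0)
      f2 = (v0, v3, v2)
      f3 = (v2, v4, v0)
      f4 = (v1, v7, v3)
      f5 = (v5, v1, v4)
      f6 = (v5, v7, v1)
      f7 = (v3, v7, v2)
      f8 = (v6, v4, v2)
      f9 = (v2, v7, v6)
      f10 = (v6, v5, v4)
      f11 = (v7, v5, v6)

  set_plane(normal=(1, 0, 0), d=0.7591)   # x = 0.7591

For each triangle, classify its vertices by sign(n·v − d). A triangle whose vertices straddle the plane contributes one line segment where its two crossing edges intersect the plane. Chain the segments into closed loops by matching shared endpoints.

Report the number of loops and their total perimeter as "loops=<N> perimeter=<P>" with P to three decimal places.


loops=1 perimeter=15.740

Straddling triangles (8 of 12):
  (v4,v1,v0) [+--] → (0.7591, -1.96, -1.27593)–(0.7591, -1.96, -1.975)  len=0.6991
  (v2,v4,v0) [-+-] → (0.7591, -1.26624, -1.975)–(0.7591, -1.96, -1.975)  len=0.6938
  (v1,v7,v3) [-+-] → (0.7591, 1.26624, 1.975)–(0.7591, 1.96, 1.975)  len=0.6938
  (v5,v1,v4) [+-+] → (0.7591, -1.96, 1.975)–(0.7591, -1.96, -1.27593)  len=3.2509
  (v5,v7,v1) [++-] → (0.7591, 1.26624, 1.975)–(0.7591, -1.96, 1.975)  len=3.2262
  (v3,v7,v2) [-+-] → (0.7591, 1.96, 1.975)–(0.7591, 1.96, 1.27593)  len=0.6991
  (v6,v4,v2) [++-] → (0.7591, -1.26624, -1.975)–(0.7591, 1.96, -1.975)  len=3.2262
  (v2,v7,v6) [-++] → (0.7591, 1.96, 1.27593)–(0.7591, 1.96, -1.975)  len=3.2509

Chained into 1 loop(s):
  loop 1: 8 segments, perimeter = 15.7400
Total perimeter = 15.740


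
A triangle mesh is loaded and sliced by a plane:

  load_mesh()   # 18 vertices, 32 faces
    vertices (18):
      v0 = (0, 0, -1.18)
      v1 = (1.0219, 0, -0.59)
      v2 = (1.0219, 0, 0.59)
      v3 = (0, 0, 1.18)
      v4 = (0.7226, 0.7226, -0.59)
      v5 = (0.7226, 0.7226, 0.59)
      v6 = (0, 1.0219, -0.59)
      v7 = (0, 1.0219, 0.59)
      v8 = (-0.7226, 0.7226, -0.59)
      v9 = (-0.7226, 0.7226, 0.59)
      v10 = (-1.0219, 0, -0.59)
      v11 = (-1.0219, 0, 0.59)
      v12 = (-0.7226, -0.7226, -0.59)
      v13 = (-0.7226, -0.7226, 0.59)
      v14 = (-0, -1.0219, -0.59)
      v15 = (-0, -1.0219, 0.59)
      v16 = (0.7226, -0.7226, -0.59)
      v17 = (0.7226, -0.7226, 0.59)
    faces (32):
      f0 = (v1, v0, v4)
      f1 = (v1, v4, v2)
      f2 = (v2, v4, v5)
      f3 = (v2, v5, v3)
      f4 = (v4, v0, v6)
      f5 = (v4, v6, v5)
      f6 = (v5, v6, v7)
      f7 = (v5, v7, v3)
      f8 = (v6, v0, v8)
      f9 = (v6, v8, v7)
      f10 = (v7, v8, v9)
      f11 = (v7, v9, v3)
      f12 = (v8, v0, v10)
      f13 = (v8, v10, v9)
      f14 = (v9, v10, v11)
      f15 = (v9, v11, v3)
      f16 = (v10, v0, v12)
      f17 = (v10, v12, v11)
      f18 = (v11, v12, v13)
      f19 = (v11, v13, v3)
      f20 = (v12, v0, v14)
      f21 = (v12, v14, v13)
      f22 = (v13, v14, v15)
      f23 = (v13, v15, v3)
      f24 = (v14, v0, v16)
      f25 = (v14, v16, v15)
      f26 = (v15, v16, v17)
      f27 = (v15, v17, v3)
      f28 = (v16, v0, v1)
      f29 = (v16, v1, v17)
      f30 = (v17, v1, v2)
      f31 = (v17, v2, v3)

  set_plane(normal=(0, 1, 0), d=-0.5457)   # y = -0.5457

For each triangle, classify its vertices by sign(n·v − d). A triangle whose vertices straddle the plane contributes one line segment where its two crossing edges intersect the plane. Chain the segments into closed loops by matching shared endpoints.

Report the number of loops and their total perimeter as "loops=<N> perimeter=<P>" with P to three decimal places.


Straddling triangles (12 of 32):
  (v10,v0,v12) [++-] → (-0.5457, -0.5457, -0.734438)–(-0.795872, -0.5457, -0.59)  len=0.2889
  (v10,v12,v11) [+-+] → (-0.795872, -0.5457, -0.59)–(-0.795872, -0.5457, -0.301124)  len=0.2889
  (v11,v12,v13) [+--] → (-0.795872, -0.5457, -0.301124)–(-0.795872, -0.5457, 0.59)  len=0.8911
  (v11,v13,v3) [+-+] → (-0.795872, -0.5457, 0.59)–(-0.5457, -0.5457, 0.734438)  len=0.2889
  (v12,v0,v14) [-+-] → (-0.5457, -0.5457, -0.734438)–(0, -0.5457, -0.864937)  len=0.5611
  (v13,v15,v3) [--+] → (0, -0.5457, 0.864937)–(-0.5457, -0.5457, 0.734438)  len=0.5611
  (v14,v0,v16) [-+-] → (0, -0.5457, -0.864937)–(0.5457, -0.5457, -0.734438)  len=0.5611
  (v15,v17,v3) [--+] → (0.5457, -0.5457, 0.734438)–(0, -0.5457, 0.864937)  len=0.5611
  (v16,v0,v1) [-++] → (0.5457, -0.5457, -0.734438)–(0.795872, -0.5457, -0.59)  len=0.2889
  (v16,v1,v17) [-+-] → (0.795872, -0.5457, -0.59)–(0.795872, -0.5457, 0.301124)  len=0.8911
  (v17,v1,v2) [-++] → (0.795872, -0.5457, 0.301124)–(0.795872, -0.5457, 0.59)  len=0.2889
  (v17,v2,v3) [-++] → (0.795872, -0.5457, 0.59)–(0.5457, -0.5457, 0.734438)  len=0.2889

Chained into 1 loop(s):
  loop 1: 12 segments, perimeter = 5.7598
Total perimeter = 5.760

loops=1 perimeter=5.760


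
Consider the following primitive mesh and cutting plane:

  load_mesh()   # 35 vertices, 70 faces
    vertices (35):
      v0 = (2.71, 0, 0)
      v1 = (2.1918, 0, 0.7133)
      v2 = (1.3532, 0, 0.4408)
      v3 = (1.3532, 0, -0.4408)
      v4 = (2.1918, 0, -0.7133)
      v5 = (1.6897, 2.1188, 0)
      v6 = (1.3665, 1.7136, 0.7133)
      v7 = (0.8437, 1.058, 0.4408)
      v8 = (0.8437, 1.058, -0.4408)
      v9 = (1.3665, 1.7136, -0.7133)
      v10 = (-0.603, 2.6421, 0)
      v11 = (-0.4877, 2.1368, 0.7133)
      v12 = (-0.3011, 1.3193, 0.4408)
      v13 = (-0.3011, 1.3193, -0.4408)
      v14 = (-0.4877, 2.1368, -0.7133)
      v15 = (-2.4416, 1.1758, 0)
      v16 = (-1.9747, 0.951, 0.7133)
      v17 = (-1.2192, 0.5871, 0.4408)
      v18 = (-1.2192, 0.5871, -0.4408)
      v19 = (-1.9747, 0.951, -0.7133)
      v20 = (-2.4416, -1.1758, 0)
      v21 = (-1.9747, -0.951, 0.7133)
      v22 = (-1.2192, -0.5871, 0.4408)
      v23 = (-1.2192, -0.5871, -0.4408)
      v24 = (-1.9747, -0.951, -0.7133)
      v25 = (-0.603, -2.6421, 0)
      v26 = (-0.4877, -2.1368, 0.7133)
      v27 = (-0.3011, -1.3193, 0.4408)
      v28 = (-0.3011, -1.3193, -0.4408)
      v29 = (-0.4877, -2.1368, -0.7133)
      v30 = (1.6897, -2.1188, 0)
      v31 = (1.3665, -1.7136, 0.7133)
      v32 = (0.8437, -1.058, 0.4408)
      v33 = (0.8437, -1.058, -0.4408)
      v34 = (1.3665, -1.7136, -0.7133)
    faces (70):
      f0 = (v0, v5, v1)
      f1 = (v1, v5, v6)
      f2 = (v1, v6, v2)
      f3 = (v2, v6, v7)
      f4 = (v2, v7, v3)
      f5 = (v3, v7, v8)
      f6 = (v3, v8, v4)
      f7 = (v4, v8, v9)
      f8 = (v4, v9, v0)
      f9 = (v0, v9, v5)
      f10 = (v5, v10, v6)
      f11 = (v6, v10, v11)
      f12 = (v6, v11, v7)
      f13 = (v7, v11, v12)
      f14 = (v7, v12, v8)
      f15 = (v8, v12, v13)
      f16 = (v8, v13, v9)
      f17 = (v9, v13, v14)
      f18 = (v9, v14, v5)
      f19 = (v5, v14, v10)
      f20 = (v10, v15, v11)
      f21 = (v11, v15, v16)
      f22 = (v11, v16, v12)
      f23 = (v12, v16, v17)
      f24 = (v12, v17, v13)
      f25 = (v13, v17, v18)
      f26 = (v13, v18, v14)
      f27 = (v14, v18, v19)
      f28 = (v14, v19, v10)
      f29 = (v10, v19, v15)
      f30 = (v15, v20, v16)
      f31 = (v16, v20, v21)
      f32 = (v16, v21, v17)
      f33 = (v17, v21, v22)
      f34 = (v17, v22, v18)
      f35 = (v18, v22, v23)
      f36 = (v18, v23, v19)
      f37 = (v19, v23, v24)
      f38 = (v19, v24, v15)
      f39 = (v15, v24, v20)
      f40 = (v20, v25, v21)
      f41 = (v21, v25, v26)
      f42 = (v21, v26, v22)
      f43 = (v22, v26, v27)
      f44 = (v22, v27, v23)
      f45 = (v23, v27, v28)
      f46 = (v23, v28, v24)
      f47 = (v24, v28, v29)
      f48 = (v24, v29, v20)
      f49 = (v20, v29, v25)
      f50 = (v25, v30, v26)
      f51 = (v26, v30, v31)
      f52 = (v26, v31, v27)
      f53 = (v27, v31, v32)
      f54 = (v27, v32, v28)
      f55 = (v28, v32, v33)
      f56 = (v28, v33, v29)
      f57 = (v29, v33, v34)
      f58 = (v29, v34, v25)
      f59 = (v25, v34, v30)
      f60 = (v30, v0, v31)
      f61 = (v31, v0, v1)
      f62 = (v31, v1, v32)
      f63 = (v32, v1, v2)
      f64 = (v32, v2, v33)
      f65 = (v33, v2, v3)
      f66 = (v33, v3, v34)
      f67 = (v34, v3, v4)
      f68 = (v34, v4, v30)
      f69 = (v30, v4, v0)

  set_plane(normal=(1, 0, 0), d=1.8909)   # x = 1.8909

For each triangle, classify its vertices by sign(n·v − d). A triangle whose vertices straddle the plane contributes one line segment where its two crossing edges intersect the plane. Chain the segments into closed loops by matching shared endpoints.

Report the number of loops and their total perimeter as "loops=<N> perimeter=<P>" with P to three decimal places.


Straddling triangles (14 of 70):
  (v0,v5,v1) [+-+] → (1.8909, 1.70098, 0)–(1.8909, 1.26976, 0.285831)  len=0.5173
  (v1,v5,v6) [+--] → (1.8909, 1.26976, 0.285831)–(1.8909, 0.624769, 0.7133)  len=0.7738
  (v1,v6,v2) [+--] → (1.8909, 0.624769, 0.7133)–(1.8909, 0, 0.615524)  len=0.6324
  (v3,v8,v4) [--+] → (1.8909, 0.236149, -0.652477)–(1.8909, 0, -0.615524)  len=0.2390
  (v4,v8,v9) [+--] → (1.8909, 0.236149, -0.652477)–(1.8909, 0.624769, -0.7133)  len=0.3934
  (v4,v9,v0) [+-+] → (1.8909, 0.624769, -0.7133)–(1.8909, 1.04474, -0.434882)  len=0.5039
  (v0,v9,v5) [+--] → (1.8909, 1.04474, -0.434882)–(1.8909, 1.70098, 0)  len=0.7873
  (v30,v0,v31) [-+-] → (1.8909, -1.70098, 0)–(1.8909, -1.04474, 0.434882)  len=0.7873
  (v31,v0,v1) [-++] → (1.8909, -1.04474, 0.434882)–(1.8909, -0.624769, 0.7133)  len=0.5039
  (v31,v1,v32) [-+-] → (1.8909, -0.624769, 0.7133)–(1.8909, -0.236149, 0.652477)  len=0.3934
  (v32,v1,v2) [-+-] → (1.8909, -0.236149, 0.652477)–(1.8909, 0, 0.615524)  len=0.2390
  (v34,v3,v4) [--+] → (1.8909, 0, -0.615524)–(1.8909, -0.624769, -0.7133)  len=0.6324
  (v34,v4,v30) [-+-] → (1.8909, -0.624769, -0.7133)–(1.8909, -1.26976, -0.285831)  len=0.7738
  (v30,v4,v0) [-++] → (1.8909, -1.26976, -0.285831)–(1.8909, -1.70098, 0)  len=0.5173

Chained into 1 loop(s):
  loop 1: 14 segments, perimeter = 7.6940
Total perimeter = 7.694

loops=1 perimeter=7.694


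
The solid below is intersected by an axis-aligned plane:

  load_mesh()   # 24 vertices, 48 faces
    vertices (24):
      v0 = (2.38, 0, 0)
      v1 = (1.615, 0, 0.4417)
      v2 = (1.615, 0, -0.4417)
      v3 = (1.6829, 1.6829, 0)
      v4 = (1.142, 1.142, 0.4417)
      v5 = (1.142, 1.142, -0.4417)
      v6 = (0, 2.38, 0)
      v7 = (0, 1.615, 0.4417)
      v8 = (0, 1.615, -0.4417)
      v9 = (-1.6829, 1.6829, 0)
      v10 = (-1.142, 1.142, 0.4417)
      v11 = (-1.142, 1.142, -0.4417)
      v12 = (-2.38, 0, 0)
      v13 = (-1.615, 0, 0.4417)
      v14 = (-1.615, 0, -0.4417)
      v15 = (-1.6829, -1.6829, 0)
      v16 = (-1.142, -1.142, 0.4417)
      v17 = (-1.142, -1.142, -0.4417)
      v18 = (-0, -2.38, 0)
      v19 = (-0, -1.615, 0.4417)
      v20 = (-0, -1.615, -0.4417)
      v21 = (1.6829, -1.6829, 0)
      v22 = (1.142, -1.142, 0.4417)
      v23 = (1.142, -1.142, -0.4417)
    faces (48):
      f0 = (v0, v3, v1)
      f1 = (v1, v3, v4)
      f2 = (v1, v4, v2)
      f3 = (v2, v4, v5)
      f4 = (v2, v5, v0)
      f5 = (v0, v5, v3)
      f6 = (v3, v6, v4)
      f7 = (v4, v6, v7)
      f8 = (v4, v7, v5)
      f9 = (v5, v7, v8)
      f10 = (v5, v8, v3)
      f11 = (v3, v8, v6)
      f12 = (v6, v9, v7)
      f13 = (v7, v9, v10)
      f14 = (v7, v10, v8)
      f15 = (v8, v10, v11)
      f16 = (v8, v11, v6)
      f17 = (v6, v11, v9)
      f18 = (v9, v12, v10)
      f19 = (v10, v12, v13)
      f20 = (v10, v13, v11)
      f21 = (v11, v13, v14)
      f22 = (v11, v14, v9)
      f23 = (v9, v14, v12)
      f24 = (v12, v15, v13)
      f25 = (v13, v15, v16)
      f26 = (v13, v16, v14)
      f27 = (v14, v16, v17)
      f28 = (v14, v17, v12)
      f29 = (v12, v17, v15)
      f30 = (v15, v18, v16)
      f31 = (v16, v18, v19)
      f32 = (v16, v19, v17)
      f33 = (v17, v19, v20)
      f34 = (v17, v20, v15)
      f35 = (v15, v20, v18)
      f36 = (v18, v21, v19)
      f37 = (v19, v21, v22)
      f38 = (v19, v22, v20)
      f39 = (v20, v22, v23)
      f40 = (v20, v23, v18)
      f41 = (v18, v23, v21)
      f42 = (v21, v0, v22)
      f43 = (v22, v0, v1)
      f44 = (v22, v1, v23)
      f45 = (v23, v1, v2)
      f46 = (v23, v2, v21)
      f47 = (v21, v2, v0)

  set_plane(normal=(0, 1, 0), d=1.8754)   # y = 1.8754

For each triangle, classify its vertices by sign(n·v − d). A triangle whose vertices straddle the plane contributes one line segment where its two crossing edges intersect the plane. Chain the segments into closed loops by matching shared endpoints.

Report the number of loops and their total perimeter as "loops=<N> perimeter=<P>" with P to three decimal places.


loops=1 perimeter=5.010

Straddling triangles (6 of 48):
  (v3,v6,v4) [-+-] → (1.21818, 1.8754, 0)–(0.465471, 1.8754, 0.180034)  len=0.7739
  (v4,v6,v7) [-+-] → (0.465471, 1.8754, 0.180034)–(0, 1.8754, 0.291349)  len=0.4786
  (v3,v8,v6) [--+] → (0, 1.8754, -0.291349)–(1.21818, 1.8754, 0)  len=1.2525
  (v6,v9,v7) [+--] → (-1.21818, 1.8754, 0)–(0, 1.8754, 0.291349)  len=1.2525
  (v8,v11,v6) [--+] → (-0.465471, 1.8754, -0.180034)–(0, 1.8754, -0.291349)  len=0.4786
  (v6,v11,v9) [+--] → (-0.465471, 1.8754, -0.180034)–(-1.21818, 1.8754, 0)  len=0.7739

Chained into 1 loop(s):
  loop 1: 6 segments, perimeter = 5.0101
Total perimeter = 5.010


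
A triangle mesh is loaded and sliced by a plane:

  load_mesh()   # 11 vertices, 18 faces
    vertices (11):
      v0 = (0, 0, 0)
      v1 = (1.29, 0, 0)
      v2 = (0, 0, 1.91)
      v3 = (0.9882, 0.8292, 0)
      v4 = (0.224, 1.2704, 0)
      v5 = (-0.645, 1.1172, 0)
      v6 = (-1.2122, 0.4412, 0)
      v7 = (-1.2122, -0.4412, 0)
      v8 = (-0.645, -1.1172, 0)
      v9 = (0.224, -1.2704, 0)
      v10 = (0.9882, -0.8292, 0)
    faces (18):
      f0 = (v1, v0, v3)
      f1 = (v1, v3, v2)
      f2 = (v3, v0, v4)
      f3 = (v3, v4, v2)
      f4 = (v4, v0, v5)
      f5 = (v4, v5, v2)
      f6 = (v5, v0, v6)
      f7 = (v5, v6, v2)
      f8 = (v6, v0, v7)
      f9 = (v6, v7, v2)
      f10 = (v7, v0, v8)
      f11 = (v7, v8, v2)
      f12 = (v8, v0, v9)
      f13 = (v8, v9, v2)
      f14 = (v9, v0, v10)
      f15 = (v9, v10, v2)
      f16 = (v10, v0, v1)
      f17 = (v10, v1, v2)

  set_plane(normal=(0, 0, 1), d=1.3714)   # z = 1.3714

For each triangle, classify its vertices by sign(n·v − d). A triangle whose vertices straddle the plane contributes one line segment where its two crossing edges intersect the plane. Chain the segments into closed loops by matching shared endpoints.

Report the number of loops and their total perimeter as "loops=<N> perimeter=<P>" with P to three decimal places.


loops=1 perimeter=2.239

Straddling triangles (9 of 18):
  (v1,v3,v2) [--+] → (0.278662, 0.233826, 1.3714)–(0.363766, 0, 1.3714)  len=0.2488
  (v3,v4,v2) [--+] → (0.0631657, 0.358239, 1.3714)–(0.278662, 0.233826, 1.3714)  len=0.2488
  (v4,v5,v2) [--+] → (-0.181883, 0.315039, 1.3714)–(0.0631657, 0.358239, 1.3714)  len=0.2488
  (v5,v6,v2) [--+] → (-0.341828, 0.124414, 1.3714)–(-0.181883, 0.315039, 1.3714)  len=0.2488
  (v6,v7,v2) [--+] → (-0.341828, -0.124414, 1.3714)–(-0.341828, 0.124414, 1.3714)  len=0.2488
  (v7,v8,v2) [--+] → (-0.181883, -0.315039, 1.3714)–(-0.341828, -0.124414, 1.3714)  len=0.2488
  (v8,v9,v2) [--+] → (0.0631657, -0.358239, 1.3714)–(-0.181883, -0.315039, 1.3714)  len=0.2488
  (v9,v10,v2) [--+] → (0.278662, -0.233826, 1.3714)–(0.0631657, -0.358239, 1.3714)  len=0.2488
  (v10,v1,v2) [--+] → (0.363766, 0, 1.3714)–(0.278662, -0.233826, 1.3714)  len=0.2488

Chained into 1 loop(s):
  loop 1: 9 segments, perimeter = 2.2395
Total perimeter = 2.239


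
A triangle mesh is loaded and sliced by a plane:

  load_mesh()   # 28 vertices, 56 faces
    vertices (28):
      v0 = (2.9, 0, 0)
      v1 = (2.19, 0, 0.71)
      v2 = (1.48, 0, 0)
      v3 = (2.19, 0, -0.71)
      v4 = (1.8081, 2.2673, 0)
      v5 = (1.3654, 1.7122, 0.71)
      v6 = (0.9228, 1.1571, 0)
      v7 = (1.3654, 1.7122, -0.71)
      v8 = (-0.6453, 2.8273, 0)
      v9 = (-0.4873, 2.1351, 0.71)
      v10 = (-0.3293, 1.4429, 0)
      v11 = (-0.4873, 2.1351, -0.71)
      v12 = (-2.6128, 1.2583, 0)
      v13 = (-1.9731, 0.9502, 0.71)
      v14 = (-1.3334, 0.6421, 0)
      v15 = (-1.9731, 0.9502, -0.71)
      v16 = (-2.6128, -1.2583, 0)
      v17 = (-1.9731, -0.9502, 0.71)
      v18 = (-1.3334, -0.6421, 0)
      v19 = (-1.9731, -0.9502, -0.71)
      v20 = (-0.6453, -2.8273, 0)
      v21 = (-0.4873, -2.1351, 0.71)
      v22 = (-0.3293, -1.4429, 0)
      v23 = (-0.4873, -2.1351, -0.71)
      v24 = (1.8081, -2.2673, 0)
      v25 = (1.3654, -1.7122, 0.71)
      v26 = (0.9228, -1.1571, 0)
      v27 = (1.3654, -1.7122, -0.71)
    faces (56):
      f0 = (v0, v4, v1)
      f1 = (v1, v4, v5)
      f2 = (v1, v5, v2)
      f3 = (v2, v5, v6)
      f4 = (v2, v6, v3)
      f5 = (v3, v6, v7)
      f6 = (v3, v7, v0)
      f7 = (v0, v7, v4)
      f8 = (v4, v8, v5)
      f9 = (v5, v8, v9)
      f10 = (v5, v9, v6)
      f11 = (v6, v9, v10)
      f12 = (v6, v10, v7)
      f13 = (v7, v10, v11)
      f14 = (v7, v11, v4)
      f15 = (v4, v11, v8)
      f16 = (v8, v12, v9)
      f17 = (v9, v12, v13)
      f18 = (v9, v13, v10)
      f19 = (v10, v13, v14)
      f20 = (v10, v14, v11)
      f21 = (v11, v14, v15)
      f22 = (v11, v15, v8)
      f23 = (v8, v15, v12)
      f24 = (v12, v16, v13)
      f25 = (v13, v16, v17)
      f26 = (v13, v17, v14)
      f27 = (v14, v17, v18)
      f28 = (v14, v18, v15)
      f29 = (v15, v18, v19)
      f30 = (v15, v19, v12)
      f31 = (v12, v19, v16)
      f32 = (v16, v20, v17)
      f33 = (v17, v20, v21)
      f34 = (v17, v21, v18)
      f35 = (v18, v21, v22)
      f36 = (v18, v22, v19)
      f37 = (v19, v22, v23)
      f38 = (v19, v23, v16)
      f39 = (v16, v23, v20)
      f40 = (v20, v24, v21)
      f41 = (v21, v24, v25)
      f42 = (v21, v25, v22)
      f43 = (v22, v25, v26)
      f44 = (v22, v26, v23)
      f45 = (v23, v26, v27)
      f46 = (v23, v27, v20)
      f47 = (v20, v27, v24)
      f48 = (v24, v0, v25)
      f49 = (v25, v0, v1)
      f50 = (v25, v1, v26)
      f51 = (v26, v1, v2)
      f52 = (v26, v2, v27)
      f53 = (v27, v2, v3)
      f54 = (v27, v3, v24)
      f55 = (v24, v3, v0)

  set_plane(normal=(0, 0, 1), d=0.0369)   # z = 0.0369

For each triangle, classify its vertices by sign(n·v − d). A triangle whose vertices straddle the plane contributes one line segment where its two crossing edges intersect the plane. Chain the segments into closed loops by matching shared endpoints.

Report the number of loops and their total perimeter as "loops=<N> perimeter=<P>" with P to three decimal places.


Straddling triangles (28 of 56):
  (v0,v4,v1) [--+] → (1.82795, 2.14946, 0.0369)–(2.8631, 0, 0.0369)  len=2.3857
  (v1,v4,v5) [+-+] → (1.82795, 2.14946, 0.0369)–(1.78509, 2.23845, 0.0369)  len=0.0988
  (v1,v5,v2) [++-] → (1.47404, 0.0889862, 0.0369)–(1.5169, 0, 0.0369)  len=0.0988
  (v2,v5,v6) [-+-] → (1.47404, 0.0889862, 0.0369)–(0.945803, 1.18595, 0.0369)  len=1.2175
  (v4,v8,v5) [--+] → (-0.5408, 2.76935, 0.0369)–(1.78509, 2.23845, 0.0369)  len=2.3857
  (v5,v8,v9) [+-+] → (-0.5408, 2.76935, 0.0369)–(-0.637088, 2.79133, 0.0369)  len=0.0988
  (v5,v9,v6) [++-] → (0.849515, 1.20793, 0.0369)–(0.945803, 1.18595, 0.0369)  len=0.0988
  (v6,v9,v10) [-+-] → (0.849515, 1.20793, 0.0369)–(-0.337512, 1.47887, 0.0369)  len=1.2176
  (v8,v12,v9) [--+] → (-2.50233, 1.30387, 0.0369)–(-0.637088, 2.79133, 0.0369)  len=2.3857
  (v9,v12,v13) [+-+] → (-2.50233, 1.30387, 0.0369)–(-2.57955, 1.24229, 0.0369)  len=0.0988
  (v9,v13,v10) [++-] → (-0.414731, 1.41729, 0.0369)–(-0.337512, 1.47887, 0.0369)  len=0.0988
  (v10,v13,v14) [-+-] → (-0.414731, 1.41729, 0.0369)–(-1.36665, 0.658113, 0.0369)  len=1.2176
  (v12,v16,v13) [--+] → (-2.57955, -1.14352, 0.0369)–(-2.57955, 1.24229, 0.0369)  len=2.3858
  (v13,v16,v17) [+-+] → (-2.57955, -1.14352, 0.0369)–(-2.57955, -1.24229, 0.0369)  len=0.0988
  (v13,v17,v14) [++-] → (-1.36665, 0.559345, 0.0369)–(-1.36665, 0.658113, 0.0369)  len=0.0988
  (v14,v17,v18) [-+-] → (-1.36665, 0.559345, 0.0369)–(-1.36665, -0.658113, 0.0369)  len=1.2175
  (v16,v20,v17) [--+] → (-0.714308, -2.72974, 0.0369)–(-2.57955, -1.24229, 0.0369)  len=2.3857
  (v17,v20,v21) [+-+] → (-0.714308, -2.72974, 0.0369)–(-0.637088, -2.79133, 0.0369)  len=0.0988
  (v17,v21,v18) [++-] → (-1.28943, -0.719694, 0.0369)–(-1.36665, -0.658113, 0.0369)  len=0.0988
  (v18,v21,v22) [-+-] → (-1.28943, -0.719694, 0.0369)–(-0.337512, -1.47887, 0.0369)  len=1.2176
  (v20,v24,v21) [--+] → (1.6888, -2.26043, 0.0369)–(-0.637088, -2.79133, 0.0369)  len=2.3857
  (v21,v24,v25) [+-+] → (1.6888, -2.26043, 0.0369)–(1.78509, -2.23845, 0.0369)  len=0.0988
  (v21,v25,v22) [++-] → (-0.241223, -1.4569, 0.0369)–(-0.337512, -1.47887, 0.0369)  len=0.0988
  (v22,v25,v26) [-+-] → (-0.241223, -1.4569, 0.0369)–(0.945803, -1.18595, 0.0369)  len=1.2176
  (v24,v0,v25) [--+] → (2.82024, -0.0889862, 0.0369)–(1.78509, -2.23845, 0.0369)  len=2.3857
  (v25,v0,v1) [+-+] → (2.82024, -0.0889862, 0.0369)–(2.8631, 0, 0.0369)  len=0.0988
  (v25,v1,v26) [++-] → (0.988659, -1.09696, 0.0369)–(0.945803, -1.18595, 0.0369)  len=0.0988
  (v26,v1,v2) [-+-] → (0.988659, -1.09696, 0.0369)–(1.5169, 0, 0.0369)  len=1.2175

Chained into 2 loop(s):
  loop 1: 14 segments, perimeter = 17.3915
  loop 2: 14 segments, perimeter = 9.2141
Total perimeter = 26.606

loops=2 perimeter=26.606
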